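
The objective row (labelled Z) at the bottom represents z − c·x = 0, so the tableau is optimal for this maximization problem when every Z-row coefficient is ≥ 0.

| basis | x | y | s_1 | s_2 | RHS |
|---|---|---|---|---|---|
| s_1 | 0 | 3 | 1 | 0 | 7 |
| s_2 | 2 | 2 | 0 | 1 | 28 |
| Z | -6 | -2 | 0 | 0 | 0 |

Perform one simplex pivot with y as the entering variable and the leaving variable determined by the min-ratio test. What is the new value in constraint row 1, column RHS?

7/3

Ratio test on column y — row 1: 7/3 = 7/3; row 2: 28/2 = 14. Minimum is 7/3 at row 1 (s_1 leaves); pivot element 3.
Divide row 1 by 3; eliminate column y from the other rows.
In the new row 1, the RHS entry is the old entry divided by the pivot: 7/3 = 7/3.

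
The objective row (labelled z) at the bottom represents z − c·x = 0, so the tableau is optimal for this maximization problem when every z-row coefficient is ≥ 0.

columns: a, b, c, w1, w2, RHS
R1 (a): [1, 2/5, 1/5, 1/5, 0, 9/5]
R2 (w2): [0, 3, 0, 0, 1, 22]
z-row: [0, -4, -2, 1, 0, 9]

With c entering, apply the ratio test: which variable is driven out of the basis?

Column c entries and ratios — a: (9/5)/(1/5) = 9; w2: 0 ≤ 0, skip.
Smallest ratio is 9 in the row of a, so a leaves.

a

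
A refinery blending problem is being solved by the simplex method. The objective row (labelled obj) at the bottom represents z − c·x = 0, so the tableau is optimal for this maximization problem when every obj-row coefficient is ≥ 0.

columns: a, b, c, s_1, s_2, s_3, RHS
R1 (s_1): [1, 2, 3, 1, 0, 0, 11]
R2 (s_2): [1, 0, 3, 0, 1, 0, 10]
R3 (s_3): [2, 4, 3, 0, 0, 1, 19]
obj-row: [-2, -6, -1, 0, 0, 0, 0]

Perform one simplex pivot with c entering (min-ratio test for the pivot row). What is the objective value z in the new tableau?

Ratio test on column c — row 1: 11/3 = 11/3; row 2: 10/3 = 10/3; row 3: 19/3 = 19/3. Minimum is 10/3 at row 2 (s_2 leaves); pivot element 3.
Pivot on row 2; the obj-row RHS becomes 0 − (-1)·(10/3) = 10/3.

10/3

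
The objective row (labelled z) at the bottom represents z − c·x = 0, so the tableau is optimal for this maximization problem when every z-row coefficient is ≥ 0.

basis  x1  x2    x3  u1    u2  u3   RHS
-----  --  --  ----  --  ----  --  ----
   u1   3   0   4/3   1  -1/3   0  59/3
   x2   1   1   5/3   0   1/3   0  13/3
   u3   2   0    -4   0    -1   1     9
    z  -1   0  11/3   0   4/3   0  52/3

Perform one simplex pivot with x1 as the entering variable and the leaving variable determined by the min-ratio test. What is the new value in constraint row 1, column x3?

Ratio test on column x1 — row 1: (59/3)/3 = 59/9; row 2: (13/3)/1 = 13/3; row 3: 9/2 = 9/2. Minimum is 13/3 at row 2 (x2 leaves); pivot element 1.
Divide row 2 by 1; eliminate column x1 from the other rows.
Row 1 update in column x3: 4/3 − 3·(5/3) = -11/3.

-11/3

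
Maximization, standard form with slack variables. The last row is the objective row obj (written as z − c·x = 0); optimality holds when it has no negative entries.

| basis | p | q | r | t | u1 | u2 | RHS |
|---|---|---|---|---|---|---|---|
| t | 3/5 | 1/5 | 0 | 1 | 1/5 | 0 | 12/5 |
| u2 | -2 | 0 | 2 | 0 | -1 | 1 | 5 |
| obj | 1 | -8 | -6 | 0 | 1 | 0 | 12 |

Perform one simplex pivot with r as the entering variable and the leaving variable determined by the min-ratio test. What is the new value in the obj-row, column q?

-8

Ratio test on column r — row 1: entry 0 ≤ 0; row 2: 5/2 = 5/2. Minimum is 5/2 at row 2 (u2 leaves); pivot element 2.
Divide row 2 by 2; eliminate column r from the other rows.
obj-row update in column q: -8 − (-6)·0 = -8.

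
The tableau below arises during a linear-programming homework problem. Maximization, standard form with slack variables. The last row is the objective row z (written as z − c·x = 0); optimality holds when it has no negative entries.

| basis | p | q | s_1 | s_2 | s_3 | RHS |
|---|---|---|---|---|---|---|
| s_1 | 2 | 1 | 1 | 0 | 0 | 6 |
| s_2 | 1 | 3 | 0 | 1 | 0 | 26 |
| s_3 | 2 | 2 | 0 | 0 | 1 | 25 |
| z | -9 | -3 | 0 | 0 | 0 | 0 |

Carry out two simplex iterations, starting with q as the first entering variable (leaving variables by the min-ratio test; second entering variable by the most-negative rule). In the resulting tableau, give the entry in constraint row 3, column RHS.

Ratio test on column q — row 1: 6/1 = 6; row 2: 26/3 = 26/3; row 3: 25/2 = 25/2. Minimum is 6 at row 1 (s_1 leaves); pivot element 1.
Divide row 1 by 1; eliminate column q from the other rows.
Second iteration: most negative z-row entry is -3 in column p, so p enters.
Ratio test on column p — row 1: 6/2 = 3; row 2: entry -5 ≤ 0; row 3: entry -2 ≤ 0. Minimum is 3 at row 1 (q leaves); pivot element 2.
Divide row 1 by 2; eliminate column p from the other rows.
After both pivots, the entry at constraint row 3, column RHS is 19.

19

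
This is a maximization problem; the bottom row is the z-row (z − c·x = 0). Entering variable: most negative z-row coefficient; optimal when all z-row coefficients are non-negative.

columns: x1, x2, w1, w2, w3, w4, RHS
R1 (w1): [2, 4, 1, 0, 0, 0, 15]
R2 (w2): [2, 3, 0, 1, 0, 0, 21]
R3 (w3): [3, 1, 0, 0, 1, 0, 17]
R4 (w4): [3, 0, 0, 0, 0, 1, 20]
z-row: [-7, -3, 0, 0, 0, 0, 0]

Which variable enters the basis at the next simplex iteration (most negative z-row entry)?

Negative z-row entries: x1: -7, x2: -3.
The most negative is -7 in column x1, so x1 enters.

x1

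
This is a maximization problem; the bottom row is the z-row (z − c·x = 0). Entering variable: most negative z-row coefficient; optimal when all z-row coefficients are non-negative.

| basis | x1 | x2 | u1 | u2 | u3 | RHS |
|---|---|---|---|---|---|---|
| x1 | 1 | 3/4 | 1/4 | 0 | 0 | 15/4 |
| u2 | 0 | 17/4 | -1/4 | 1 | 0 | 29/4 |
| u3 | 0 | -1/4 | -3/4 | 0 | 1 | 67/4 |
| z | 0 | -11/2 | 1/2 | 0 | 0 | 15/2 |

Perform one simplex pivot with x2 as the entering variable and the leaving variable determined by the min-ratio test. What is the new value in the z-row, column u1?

Ratio test on column x2 — row 1: (15/4)/(3/4) = 5; row 2: (29/4)/(17/4) = 29/17; row 3: entry -1/4 ≤ 0. Minimum is 29/17 at row 2 (u2 leaves); pivot element 17/4.
Divide row 2 by 17/4; eliminate column x2 from the other rows.
z-row update in column u1: 1/2 − (-11/2)·(-1/17) = 3/17.

3/17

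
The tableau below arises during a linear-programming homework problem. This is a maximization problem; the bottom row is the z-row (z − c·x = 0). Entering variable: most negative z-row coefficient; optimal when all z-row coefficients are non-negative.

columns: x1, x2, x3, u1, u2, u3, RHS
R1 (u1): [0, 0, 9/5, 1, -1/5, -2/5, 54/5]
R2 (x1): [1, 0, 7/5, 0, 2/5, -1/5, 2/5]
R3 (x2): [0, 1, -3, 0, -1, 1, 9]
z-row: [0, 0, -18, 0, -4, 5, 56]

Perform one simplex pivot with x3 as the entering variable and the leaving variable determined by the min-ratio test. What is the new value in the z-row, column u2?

Ratio test on column x3 — row 1: (54/5)/(9/5) = 6; row 2: (2/5)/(7/5) = 2/7; row 3: entry -3 ≤ 0. Minimum is 2/7 at row 2 (x1 leaves); pivot element 7/5.
Divide row 2 by 7/5; eliminate column x3 from the other rows.
z-row update in column u2: -4 − (-18)·(2/7) = 8/7.

8/7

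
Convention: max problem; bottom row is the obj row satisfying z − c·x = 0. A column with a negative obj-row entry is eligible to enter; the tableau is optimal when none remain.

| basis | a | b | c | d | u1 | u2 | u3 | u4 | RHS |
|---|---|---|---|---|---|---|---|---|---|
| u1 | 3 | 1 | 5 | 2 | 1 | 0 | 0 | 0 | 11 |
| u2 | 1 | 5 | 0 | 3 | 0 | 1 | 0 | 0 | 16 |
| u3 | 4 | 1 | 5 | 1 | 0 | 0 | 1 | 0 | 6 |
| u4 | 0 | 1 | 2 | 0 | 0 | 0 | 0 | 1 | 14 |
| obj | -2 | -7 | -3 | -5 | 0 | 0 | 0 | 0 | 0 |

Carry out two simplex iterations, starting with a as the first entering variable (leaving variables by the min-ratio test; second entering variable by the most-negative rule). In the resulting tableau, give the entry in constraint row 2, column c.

Ratio test on column a — row 1: 11/3 = 11/3; row 2: 16/1 = 16; row 3: 6/4 = 3/2; row 4: entry 0 ≤ 0. Minimum is 3/2 at row 3 (u3 leaves); pivot element 4.
Divide row 3 by 4; eliminate column a from the other rows.
Second iteration: most negative obj-row entry is -13/2 in column b, so b enters.
Ratio test on column b — row 1: (13/2)/(1/4) = 26; row 2: (29/2)/(19/4) = 58/19; row 3: (3/2)/(1/4) = 6; row 4: 14/1 = 14. Minimum is 58/19 at row 2 (u2 leaves); pivot element 19/4.
Divide row 2 by 19/4; eliminate column b from the other rows.
After both pivots, the entry at constraint row 2, column c is -5/19.

-5/19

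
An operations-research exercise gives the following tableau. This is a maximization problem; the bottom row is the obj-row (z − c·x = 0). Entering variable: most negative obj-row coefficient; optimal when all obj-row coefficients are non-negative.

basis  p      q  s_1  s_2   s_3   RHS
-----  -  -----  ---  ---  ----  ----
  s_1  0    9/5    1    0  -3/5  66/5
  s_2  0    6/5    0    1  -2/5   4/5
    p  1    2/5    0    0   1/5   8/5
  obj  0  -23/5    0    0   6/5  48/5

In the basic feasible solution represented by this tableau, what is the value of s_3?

s_3 is not in the basis, so in the current basic feasible solution s_3 = 0.

0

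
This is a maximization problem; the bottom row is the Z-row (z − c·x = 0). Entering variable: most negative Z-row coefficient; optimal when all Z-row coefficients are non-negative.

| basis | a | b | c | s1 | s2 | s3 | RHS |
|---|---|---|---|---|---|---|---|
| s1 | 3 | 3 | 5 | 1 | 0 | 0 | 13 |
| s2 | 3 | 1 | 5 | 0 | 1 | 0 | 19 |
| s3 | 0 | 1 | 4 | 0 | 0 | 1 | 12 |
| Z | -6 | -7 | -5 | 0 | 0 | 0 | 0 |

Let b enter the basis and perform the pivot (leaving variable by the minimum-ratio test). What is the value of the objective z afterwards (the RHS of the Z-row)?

Ratio test on column b — row 1: 13/3 = 13/3; row 2: 19/1 = 19; row 3: 12/1 = 12. Minimum is 13/3 at row 1 (s1 leaves); pivot element 3.
Pivot on row 1; the Z-row RHS becomes 0 − (-7)·(13/3) = 91/3.

91/3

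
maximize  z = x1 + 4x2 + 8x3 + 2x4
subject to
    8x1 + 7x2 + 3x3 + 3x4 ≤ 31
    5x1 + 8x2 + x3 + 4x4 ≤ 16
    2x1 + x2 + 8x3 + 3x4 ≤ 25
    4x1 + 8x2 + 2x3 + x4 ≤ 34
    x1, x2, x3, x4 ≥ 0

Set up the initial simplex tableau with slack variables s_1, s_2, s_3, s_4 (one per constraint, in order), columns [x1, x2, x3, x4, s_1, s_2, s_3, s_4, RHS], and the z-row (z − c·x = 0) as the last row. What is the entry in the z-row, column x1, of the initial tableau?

The z-row carries the negated objective coefficients: the x1 entry is -1.

-1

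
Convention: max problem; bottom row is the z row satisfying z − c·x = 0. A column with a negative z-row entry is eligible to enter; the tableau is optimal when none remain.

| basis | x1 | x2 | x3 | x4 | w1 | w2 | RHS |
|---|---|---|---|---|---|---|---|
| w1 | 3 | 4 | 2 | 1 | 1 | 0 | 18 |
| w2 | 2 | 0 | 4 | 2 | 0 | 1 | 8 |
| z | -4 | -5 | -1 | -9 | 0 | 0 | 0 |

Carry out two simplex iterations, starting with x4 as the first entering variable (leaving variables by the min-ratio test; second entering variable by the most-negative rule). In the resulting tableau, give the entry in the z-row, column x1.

Ratio test on column x4 — row 1: 18/1 = 18; row 2: 8/2 = 4. Minimum is 4 at row 2 (w2 leaves); pivot element 2.
Divide row 2 by 2; eliminate column x4 from the other rows.
Second iteration: most negative z-row entry is -5 in column x2, so x2 enters.
Ratio test on column x2 — row 1: 14/4 = 7/2; row 2: entry 0 ≤ 0. Minimum is 7/2 at row 1 (w1 leaves); pivot element 4.
Divide row 1 by 4; eliminate column x2 from the other rows.
After both pivots, the entry at the z-row, column x1 is 15/2.

15/2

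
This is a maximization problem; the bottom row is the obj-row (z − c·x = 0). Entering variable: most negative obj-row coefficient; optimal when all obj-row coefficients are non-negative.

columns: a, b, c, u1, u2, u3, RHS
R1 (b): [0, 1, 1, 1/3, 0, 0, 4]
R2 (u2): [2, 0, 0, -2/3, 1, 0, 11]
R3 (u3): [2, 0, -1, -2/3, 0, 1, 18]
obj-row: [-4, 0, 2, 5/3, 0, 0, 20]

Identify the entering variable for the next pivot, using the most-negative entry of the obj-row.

a

Negative obj-row entries: a: -4.
The most negative is -4 in column a, so a enters.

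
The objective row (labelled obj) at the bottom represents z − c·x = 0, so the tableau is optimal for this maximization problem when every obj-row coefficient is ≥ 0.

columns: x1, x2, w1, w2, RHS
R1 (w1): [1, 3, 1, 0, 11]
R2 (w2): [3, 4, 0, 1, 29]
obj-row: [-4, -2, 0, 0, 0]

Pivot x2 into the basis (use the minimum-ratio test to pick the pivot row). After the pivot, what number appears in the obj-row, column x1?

-10/3

Ratio test on column x2 — row 1: 11/3 = 11/3; row 2: 29/4 = 29/4. Minimum is 11/3 at row 1 (w1 leaves); pivot element 3.
Divide row 1 by 3; eliminate column x2 from the other rows.
obj-row update in column x1: -4 − (-2)·(1/3) = -10/3.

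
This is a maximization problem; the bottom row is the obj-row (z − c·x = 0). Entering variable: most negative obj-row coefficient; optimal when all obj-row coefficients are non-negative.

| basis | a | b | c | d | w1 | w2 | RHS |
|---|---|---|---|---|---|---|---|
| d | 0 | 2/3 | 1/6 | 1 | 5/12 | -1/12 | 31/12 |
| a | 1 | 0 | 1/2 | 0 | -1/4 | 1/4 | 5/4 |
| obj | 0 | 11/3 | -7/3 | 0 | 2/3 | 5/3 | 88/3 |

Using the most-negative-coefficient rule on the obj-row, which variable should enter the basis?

Negative obj-row entries: c: -7/3.
The most negative is -7/3 in column c, so c enters.

c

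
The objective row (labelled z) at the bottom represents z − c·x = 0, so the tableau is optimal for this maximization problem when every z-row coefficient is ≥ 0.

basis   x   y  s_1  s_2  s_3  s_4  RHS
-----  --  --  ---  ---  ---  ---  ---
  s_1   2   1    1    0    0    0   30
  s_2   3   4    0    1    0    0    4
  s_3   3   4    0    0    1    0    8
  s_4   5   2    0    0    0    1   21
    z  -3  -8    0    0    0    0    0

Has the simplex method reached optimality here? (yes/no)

The z-row has a negative entry -8 in column y, so it is not optimal.

no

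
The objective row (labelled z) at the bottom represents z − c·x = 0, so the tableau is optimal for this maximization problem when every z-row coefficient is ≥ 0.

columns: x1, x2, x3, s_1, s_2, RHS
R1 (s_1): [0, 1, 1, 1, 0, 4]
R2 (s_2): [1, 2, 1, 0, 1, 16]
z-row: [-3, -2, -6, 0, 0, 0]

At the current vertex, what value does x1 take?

0

x1 is not in the basis, so in the current basic feasible solution x1 = 0.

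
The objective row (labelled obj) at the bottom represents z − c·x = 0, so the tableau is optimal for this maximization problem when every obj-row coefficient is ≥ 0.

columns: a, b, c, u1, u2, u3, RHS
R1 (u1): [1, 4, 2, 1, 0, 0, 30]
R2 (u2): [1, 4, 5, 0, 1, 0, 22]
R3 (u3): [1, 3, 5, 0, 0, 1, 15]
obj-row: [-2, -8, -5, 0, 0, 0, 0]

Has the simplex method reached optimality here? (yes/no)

The obj-row has a negative entry -8 in column b, so it is not optimal.

no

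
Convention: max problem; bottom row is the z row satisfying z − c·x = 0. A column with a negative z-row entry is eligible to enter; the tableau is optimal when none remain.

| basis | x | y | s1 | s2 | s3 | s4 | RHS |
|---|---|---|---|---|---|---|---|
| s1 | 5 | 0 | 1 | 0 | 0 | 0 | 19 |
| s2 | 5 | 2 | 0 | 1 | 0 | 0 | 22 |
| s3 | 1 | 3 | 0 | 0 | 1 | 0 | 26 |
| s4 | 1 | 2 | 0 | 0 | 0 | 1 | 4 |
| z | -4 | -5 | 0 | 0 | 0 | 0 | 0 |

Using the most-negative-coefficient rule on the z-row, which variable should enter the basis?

Negative z-row entries: x: -4, y: -5.
The most negative is -5 in column y, so y enters.

y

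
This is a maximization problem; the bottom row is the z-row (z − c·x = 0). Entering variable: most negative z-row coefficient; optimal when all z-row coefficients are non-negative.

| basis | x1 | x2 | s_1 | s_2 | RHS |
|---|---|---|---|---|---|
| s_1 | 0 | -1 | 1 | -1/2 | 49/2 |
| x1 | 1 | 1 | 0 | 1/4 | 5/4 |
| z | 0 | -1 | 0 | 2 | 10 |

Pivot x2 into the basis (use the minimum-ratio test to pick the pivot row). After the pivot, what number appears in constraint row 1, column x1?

Ratio test on column x2 — row 1: entry -1 ≤ 0; row 2: (5/4)/1 = 5/4. Minimum is 5/4 at row 2 (x1 leaves); pivot element 1.
Divide row 2 by 1; eliminate column x2 from the other rows.
Row 1 update in column x1: 0 − (-1)·1 = 1.

1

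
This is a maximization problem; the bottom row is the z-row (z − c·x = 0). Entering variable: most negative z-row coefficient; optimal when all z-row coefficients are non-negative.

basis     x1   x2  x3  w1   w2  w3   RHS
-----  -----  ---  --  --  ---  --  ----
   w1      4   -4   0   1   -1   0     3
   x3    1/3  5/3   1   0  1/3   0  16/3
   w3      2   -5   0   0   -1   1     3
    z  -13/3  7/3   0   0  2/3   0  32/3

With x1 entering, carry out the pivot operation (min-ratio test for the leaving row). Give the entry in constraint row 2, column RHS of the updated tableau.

61/12

Ratio test on column x1 — row 1: 3/4 = 3/4; row 2: (16/3)/(1/3) = 16; row 3: 3/2 = 3/2. Minimum is 3/4 at row 1 (w1 leaves); pivot element 4.
Divide row 1 by 4; eliminate column x1 from the other rows.
Row 2 update in column RHS: 16/3 − (1/3)·(3/4) = 61/12.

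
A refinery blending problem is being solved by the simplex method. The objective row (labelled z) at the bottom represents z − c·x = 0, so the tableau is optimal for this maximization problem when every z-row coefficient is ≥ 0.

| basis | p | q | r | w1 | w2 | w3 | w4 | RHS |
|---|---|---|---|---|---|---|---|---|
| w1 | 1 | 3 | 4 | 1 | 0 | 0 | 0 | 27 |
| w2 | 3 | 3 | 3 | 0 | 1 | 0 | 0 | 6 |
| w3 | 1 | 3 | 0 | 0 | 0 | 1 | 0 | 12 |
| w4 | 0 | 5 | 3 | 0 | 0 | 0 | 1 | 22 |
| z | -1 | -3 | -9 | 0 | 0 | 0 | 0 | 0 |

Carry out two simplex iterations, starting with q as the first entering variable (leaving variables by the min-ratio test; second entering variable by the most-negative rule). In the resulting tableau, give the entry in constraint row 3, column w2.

Ratio test on column q — row 1: 27/3 = 9; row 2: 6/3 = 2; row 3: 12/3 = 4; row 4: 22/5 = 22/5. Minimum is 2 at row 2 (w2 leaves); pivot element 3.
Divide row 2 by 3; eliminate column q from the other rows.
Second iteration: most negative z-row entry is -6 in column r, so r enters.
Ratio test on column r — row 1: 21/1 = 21; row 2: 2/1 = 2; row 3: entry -3 ≤ 0; row 4: entry -2 ≤ 0. Minimum is 2 at row 2 (q leaves); pivot element 1.
Divide row 2 by 1; eliminate column r from the other rows.
After both pivots, the entry at constraint row 3, column w2 is 0.

0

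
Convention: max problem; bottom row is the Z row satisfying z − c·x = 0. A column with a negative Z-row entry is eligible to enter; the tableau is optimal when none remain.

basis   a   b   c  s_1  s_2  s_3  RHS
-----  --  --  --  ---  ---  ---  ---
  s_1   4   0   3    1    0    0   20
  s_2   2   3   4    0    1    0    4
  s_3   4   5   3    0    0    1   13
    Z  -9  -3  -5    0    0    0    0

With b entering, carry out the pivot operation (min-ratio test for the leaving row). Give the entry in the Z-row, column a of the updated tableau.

Ratio test on column b — row 1: entry 0 ≤ 0; row 2: 4/3 = 4/3; row 3: 13/5 = 13/5. Minimum is 4/3 at row 2 (s_2 leaves); pivot element 3.
Divide row 2 by 3; eliminate column b from the other rows.
Z-row update in column a: -9 − (-3)·(2/3) = -7.

-7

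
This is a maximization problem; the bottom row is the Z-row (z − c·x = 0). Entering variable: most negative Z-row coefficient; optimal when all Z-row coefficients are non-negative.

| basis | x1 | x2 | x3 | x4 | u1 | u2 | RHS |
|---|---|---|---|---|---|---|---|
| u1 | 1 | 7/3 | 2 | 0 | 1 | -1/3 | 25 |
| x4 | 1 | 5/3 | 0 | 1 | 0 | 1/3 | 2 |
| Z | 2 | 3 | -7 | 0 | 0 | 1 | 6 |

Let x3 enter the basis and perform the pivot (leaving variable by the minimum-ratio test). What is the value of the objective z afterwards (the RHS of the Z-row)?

187/2

Ratio test on column x3 — row 1: 25/2 = 25/2; row 2: entry 0 ≤ 0. Minimum is 25/2 at row 1 (u1 leaves); pivot element 2.
Pivot on row 1; the Z-row RHS becomes 6 − (-7)·(25/2) = 187/2.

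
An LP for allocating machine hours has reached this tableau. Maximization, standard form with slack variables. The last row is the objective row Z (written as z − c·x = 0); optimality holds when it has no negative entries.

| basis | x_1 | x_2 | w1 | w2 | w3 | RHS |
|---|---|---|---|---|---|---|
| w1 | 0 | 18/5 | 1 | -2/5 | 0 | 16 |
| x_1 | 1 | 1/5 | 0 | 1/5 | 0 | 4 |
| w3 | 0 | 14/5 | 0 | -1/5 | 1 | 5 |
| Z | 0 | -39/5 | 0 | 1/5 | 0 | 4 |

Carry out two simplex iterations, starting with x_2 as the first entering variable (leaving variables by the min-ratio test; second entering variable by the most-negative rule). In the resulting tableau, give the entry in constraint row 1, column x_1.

2/3

Ratio test on column x_2 — row 1: 16/(18/5) = 40/9; row 2: 4/(1/5) = 20; row 3: 5/(14/5) = 25/14. Minimum is 25/14 at row 3 (w3 leaves); pivot element 14/5.
Divide row 3 by 14/5; eliminate column x_2 from the other rows.
Second iteration: most negative Z-row entry is -5/14 in column w2, so w2 enters.
Ratio test on column w2 — row 1: entry -1/7 ≤ 0; row 2: (51/14)/(3/14) = 17; row 3: entry -1/14 ≤ 0. Minimum is 17 at row 2 (x_1 leaves); pivot element 3/14.
Divide row 2 by 3/14; eliminate column w2 from the other rows.
After both pivots, the entry at constraint row 1, column x_1 is 2/3.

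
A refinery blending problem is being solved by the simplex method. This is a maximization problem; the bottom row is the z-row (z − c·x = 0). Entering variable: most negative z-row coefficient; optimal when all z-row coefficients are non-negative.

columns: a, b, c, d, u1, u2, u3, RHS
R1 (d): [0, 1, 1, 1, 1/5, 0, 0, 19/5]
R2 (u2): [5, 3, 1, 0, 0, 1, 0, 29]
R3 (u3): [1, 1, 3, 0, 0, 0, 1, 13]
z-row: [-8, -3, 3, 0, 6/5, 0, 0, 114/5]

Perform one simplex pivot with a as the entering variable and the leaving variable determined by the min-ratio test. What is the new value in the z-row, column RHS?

Ratio test on column a — row 1: entry 0 ≤ 0; row 2: 29/5 = 29/5; row 3: 13/1 = 13. Minimum is 29/5 at row 2 (u2 leaves); pivot element 5.
Divide row 2 by 5; eliminate column a from the other rows.
z-row update in column RHS: 114/5 − (-8)·(29/5) = 346/5.

346/5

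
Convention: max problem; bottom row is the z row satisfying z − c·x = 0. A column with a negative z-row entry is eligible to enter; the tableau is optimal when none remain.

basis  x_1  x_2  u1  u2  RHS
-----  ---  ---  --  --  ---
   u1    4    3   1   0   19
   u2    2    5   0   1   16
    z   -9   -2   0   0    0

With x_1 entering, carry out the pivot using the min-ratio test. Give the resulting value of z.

171/4

Ratio test on column x_1 — row 1: 19/4 = 19/4; row 2: 16/2 = 8. Minimum is 19/4 at row 1 (u1 leaves); pivot element 4.
Pivot on row 1; the z-row RHS becomes 0 − (-9)·(19/4) = 171/4.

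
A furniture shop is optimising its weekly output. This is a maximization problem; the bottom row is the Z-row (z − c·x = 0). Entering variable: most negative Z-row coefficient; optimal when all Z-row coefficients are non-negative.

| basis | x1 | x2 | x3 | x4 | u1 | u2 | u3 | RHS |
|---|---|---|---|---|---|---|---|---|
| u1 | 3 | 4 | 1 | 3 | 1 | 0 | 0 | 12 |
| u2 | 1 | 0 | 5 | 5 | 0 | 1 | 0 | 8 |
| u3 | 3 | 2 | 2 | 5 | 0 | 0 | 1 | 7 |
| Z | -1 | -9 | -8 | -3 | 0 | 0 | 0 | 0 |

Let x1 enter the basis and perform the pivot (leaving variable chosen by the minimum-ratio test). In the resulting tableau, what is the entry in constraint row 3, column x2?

2/3

Ratio test on column x1 — row 1: 12/3 = 4; row 2: 8/1 = 8; row 3: 7/3 = 7/3. Minimum is 7/3 at row 3 (u3 leaves); pivot element 3.
Divide row 3 by 3; eliminate column x1 from the other rows.
In the new row 3, the x2 entry is the old entry divided by the pivot: 2/3 = 2/3.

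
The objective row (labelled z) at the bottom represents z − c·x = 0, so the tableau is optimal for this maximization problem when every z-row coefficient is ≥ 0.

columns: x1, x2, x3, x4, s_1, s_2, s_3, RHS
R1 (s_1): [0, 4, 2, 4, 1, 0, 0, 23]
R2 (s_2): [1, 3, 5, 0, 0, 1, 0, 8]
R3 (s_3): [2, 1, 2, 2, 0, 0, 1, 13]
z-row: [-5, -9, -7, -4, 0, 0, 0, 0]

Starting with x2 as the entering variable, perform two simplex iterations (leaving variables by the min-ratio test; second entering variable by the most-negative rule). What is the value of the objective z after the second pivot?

Ratio test on column x2 — row 1: 23/4 = 23/4; row 2: 8/3 = 8/3; row 3: 13/1 = 13. Minimum is 8/3 at row 2 (s_2 leaves); pivot element 3.
Pivot on row 2; the z-row RHS becomes 0 − (-9)·(8/3) = 24.
Next entering variable (most negative z-row entry -4): x4.
Ratio test on column x4 — row 1: (37/3)/4 = 37/12; row 2: entry 0 ≤ 0; row 3: (31/3)/2 = 31/6. Minimum is 37/12 at row 1 (s_1 leaves); pivot element 4.
After the second pivot the z-row RHS is 24 − (-4)·(37/12) = 109/3.

109/3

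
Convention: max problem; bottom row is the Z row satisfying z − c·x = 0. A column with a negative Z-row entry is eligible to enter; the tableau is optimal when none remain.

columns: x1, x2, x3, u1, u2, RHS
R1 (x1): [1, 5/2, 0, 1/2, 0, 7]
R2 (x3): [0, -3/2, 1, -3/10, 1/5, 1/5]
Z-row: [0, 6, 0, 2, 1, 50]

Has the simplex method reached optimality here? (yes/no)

yes

Every Z-row coefficient is ≥ 0, so the tableau is optimal.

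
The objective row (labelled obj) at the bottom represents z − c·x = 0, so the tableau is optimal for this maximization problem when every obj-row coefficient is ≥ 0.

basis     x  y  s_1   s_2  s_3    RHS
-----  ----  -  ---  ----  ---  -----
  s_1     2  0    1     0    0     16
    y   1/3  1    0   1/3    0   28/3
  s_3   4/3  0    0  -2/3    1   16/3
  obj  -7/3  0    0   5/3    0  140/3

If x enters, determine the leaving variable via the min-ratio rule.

s_3

Column x entries and ratios — s_1: 16/2 = 8; y: (28/3)/(1/3) = 28; s_3: (16/3)/(4/3) = 4.
Smallest ratio is 4 in the row of s_3, so s_3 leaves.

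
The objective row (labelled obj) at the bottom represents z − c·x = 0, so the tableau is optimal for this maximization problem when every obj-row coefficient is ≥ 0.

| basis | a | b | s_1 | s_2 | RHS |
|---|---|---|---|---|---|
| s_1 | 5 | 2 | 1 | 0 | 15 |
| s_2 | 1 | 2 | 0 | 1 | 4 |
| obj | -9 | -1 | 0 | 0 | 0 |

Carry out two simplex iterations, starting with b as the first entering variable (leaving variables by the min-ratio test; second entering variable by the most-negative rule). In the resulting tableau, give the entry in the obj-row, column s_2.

-13/8

Ratio test on column b — row 1: 15/2 = 15/2; row 2: 4/2 = 2. Minimum is 2 at row 2 (s_2 leaves); pivot element 2.
Divide row 2 by 2; eliminate column b from the other rows.
Second iteration: most negative obj-row entry is -17/2 in column a, so a enters.
Ratio test on column a — row 1: 11/4 = 11/4; row 2: 2/(1/2) = 4. Minimum is 11/4 at row 1 (s_1 leaves); pivot element 4.
Divide row 1 by 4; eliminate column a from the other rows.
After both pivots, the entry at the obj-row, column s_2 is -13/8.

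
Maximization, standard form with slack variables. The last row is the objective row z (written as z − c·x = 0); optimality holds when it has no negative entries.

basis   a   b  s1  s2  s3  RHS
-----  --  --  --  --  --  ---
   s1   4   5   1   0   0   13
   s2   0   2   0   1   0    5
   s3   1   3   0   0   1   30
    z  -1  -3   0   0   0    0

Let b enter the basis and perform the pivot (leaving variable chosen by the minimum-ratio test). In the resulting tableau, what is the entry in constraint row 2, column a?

Ratio test on column b — row 1: 13/5 = 13/5; row 2: 5/2 = 5/2; row 3: 30/3 = 10. Minimum is 5/2 at row 2 (s2 leaves); pivot element 2.
Divide row 2 by 2; eliminate column b from the other rows.
In the new row 2, the a entry is the old entry divided by the pivot: 0/2 = 0.

0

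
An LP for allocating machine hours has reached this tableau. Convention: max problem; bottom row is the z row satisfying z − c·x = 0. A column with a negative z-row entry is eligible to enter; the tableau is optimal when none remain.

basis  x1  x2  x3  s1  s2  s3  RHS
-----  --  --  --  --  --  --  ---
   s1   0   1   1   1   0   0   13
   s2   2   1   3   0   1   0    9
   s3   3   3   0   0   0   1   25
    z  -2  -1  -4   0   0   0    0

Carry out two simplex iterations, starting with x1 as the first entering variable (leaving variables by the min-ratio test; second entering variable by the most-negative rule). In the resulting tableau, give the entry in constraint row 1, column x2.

2/3

Ratio test on column x1 — row 1: entry 0 ≤ 0; row 2: 9/2 = 9/2; row 3: 25/3 = 25/3. Minimum is 9/2 at row 2 (s2 leaves); pivot element 2.
Divide row 2 by 2; eliminate column x1 from the other rows.
Second iteration: most negative z-row entry is -1 in column x3, so x3 enters.
Ratio test on column x3 — row 1: 13/1 = 13; row 2: (9/2)/(3/2) = 3; row 3: entry -9/2 ≤ 0. Minimum is 3 at row 2 (x1 leaves); pivot element 3/2.
Divide row 2 by 3/2; eliminate column x3 from the other rows.
After both pivots, the entry at constraint row 1, column x2 is 2/3.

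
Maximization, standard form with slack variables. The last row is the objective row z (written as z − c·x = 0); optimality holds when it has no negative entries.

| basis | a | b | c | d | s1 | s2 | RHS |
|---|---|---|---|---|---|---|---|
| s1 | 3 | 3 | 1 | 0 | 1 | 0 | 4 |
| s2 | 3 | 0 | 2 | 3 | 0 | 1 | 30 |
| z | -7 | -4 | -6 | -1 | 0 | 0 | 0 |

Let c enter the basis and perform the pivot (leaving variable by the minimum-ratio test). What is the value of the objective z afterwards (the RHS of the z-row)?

Ratio test on column c — row 1: 4/1 = 4; row 2: 30/2 = 15. Minimum is 4 at row 1 (s1 leaves); pivot element 1.
Pivot on row 1; the z-row RHS becomes 0 − (-6)·4 = 24.

24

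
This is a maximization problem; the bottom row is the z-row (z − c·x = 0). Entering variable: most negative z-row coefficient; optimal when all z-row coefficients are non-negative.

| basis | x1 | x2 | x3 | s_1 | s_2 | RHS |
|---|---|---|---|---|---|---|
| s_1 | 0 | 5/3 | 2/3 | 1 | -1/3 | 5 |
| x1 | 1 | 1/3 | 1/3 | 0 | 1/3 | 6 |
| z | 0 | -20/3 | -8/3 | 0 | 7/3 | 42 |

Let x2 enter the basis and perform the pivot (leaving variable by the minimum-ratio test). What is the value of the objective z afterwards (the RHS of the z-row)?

Ratio test on column x2 — row 1: 5/(5/3) = 3; row 2: 6/(1/3) = 18. Minimum is 3 at row 1 (s_1 leaves); pivot element 5/3.
Pivot on row 1; the z-row RHS becomes 42 − (-20/3)·3 = 62.

62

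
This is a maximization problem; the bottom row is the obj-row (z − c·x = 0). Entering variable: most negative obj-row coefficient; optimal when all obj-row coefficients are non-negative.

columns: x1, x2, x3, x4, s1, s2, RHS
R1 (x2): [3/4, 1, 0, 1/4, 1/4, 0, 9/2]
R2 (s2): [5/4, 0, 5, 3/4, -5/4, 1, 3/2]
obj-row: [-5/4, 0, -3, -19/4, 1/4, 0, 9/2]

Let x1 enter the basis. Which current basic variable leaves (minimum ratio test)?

Column x1 entries and ratios — x2: (9/2)/(3/4) = 6; s2: (3/2)/(5/4) = 6/5.
Smallest ratio is 6/5 in the row of s2, so s2 leaves.

s2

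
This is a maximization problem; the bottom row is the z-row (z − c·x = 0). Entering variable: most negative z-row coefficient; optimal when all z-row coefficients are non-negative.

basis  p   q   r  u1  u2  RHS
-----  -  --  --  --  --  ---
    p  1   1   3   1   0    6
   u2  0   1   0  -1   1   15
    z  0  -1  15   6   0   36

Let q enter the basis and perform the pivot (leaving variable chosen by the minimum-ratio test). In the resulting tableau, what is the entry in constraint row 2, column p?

Ratio test on column q — row 1: 6/1 = 6; row 2: 15/1 = 15. Minimum is 6 at row 1 (p leaves); pivot element 1.
Divide row 1 by 1; eliminate column q from the other rows.
Row 2 update in column p: 0 − 1·1 = -1.

-1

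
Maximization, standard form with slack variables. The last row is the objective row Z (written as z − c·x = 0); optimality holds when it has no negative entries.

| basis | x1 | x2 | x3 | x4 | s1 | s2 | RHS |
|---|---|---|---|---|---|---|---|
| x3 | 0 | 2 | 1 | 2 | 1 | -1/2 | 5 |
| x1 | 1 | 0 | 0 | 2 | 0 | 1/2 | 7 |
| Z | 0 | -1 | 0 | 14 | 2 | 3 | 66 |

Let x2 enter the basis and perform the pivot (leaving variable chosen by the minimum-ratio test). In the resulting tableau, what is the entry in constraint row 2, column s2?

1/2

Ratio test on column x2 — row 1: 5/2 = 5/2; row 2: entry 0 ≤ 0. Minimum is 5/2 at row 1 (x3 leaves); pivot element 2.
Divide row 1 by 2; eliminate column x2 from the other rows.
Row 2 update in column s2: 1/2 − 0·(-1/4) = 1/2.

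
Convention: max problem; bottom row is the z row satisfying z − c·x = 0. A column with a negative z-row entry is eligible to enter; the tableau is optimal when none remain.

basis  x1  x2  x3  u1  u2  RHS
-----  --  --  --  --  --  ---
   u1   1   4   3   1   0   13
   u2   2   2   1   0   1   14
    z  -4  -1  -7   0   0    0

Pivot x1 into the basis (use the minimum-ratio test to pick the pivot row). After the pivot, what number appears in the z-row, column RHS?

28

Ratio test on column x1 — row 1: 13/1 = 13; row 2: 14/2 = 7. Minimum is 7 at row 2 (u2 leaves); pivot element 2.
Divide row 2 by 2; eliminate column x1 from the other rows.
z-row update in column RHS: 0 − (-4)·7 = 28.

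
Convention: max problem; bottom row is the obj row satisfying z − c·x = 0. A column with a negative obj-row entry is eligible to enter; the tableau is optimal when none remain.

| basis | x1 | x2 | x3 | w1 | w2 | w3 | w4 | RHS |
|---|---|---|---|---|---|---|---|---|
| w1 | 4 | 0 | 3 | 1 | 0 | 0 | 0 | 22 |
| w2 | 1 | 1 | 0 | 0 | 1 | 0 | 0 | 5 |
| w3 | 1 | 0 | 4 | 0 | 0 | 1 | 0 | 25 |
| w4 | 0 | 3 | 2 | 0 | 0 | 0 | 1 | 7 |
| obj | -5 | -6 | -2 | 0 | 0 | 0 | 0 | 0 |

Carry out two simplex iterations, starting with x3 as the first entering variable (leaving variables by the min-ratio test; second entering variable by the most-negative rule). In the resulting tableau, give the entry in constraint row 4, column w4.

Ratio test on column x3 — row 1: 22/3 = 22/3; row 2: entry 0 ≤ 0; row 3: 25/4 = 25/4; row 4: 7/2 = 7/2. Minimum is 7/2 at row 4 (w4 leaves); pivot element 2.
Divide row 4 by 2; eliminate column x3 from the other rows.
Second iteration: most negative obj-row entry is -5 in column x1, so x1 enters.
Ratio test on column x1 — row 1: (23/2)/4 = 23/8; row 2: 5/1 = 5; row 3: 11/1 = 11; row 4: entry 0 ≤ 0. Minimum is 23/8 at row 1 (w1 leaves); pivot element 4.
Divide row 1 by 4; eliminate column x1 from the other rows.
After both pivots, the entry at constraint row 4, column w4 is 1/2.

1/2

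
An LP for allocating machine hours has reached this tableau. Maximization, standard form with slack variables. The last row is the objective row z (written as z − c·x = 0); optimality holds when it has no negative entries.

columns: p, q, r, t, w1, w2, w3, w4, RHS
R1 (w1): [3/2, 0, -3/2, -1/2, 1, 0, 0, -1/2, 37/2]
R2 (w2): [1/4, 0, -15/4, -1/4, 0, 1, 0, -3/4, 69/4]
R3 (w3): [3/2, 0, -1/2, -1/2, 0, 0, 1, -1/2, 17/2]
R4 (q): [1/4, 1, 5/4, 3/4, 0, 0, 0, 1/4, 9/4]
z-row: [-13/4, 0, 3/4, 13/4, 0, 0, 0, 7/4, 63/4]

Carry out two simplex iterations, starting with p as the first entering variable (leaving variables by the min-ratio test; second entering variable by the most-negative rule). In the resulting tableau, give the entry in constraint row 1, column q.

Ratio test on column p — row 1: (37/2)/(3/2) = 37/3; row 2: (69/4)/(1/4) = 69; row 3: (17/2)/(3/2) = 17/3; row 4: (9/4)/(1/4) = 9. Minimum is 17/3 at row 3 (w3 leaves); pivot element 3/2.
Divide row 3 by 3/2; eliminate column p from the other rows.
Second iteration: most negative z-row entry is -1/3 in column r, so r enters.
Ratio test on column r — row 1: entry -1 ≤ 0; row 2: entry -11/3 ≤ 0; row 3: entry -1/3 ≤ 0; row 4: (5/6)/(4/3) = 5/8. Minimum is 5/8 at row 4 (q leaves); pivot element 4/3.
Divide row 4 by 4/3; eliminate column r from the other rows.
After both pivots, the entry at constraint row 1, column q is 3/4.

3/4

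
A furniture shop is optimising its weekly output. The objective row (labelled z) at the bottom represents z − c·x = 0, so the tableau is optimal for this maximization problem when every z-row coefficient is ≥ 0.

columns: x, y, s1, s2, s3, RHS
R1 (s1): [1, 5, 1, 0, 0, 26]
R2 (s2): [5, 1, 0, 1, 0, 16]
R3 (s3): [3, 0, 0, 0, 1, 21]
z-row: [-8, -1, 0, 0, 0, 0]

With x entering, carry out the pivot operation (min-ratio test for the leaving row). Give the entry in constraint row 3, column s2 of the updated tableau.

-3/5

Ratio test on column x — row 1: 26/1 = 26; row 2: 16/5 = 16/5; row 3: 21/3 = 7. Minimum is 16/5 at row 2 (s2 leaves); pivot element 5.
Divide row 2 by 5; eliminate column x from the other rows.
Row 3 update in column s2: 0 − 3·(1/5) = -3/5.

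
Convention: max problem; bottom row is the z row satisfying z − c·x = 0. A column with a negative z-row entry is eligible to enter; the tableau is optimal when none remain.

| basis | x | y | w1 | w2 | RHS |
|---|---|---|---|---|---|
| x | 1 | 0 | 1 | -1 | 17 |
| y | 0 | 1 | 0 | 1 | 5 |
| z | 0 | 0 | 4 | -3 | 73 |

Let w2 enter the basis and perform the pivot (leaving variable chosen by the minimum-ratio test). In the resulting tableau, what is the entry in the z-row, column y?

3

Ratio test on column w2 — row 1: entry -1 ≤ 0; row 2: 5/1 = 5. Minimum is 5 at row 2 (y leaves); pivot element 1.
Divide row 2 by 1; eliminate column w2 from the other rows.
z-row update in column y: 0 − (-3)·1 = 3.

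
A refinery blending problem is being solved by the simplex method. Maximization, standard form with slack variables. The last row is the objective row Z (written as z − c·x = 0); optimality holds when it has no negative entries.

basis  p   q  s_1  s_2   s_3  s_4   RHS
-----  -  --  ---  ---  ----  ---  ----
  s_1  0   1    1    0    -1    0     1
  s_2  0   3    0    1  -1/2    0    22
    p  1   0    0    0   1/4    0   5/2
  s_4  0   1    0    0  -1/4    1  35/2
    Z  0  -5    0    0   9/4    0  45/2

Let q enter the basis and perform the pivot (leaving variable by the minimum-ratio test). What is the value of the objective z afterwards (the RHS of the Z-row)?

Ratio test on column q — row 1: 1/1 = 1; row 2: 22/3 = 22/3; row 3: entry 0 ≤ 0; row 4: (35/2)/1 = 35/2. Minimum is 1 at row 1 (s_1 leaves); pivot element 1.
Pivot on row 1; the Z-row RHS becomes 45/2 − (-5)·1 = 55/2.

55/2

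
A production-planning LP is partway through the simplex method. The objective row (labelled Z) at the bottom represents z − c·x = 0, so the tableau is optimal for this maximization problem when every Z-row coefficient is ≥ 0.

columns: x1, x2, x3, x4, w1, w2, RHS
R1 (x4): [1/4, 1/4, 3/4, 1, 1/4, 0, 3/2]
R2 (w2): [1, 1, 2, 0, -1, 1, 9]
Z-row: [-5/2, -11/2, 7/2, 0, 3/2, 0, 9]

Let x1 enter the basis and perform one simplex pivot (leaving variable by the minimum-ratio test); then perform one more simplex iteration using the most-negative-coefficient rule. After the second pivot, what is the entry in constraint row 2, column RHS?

Ratio test on column x1 — row 1: (3/2)/(1/4) = 6; row 2: 9/1 = 9. Minimum is 6 at row 1 (x4 leaves); pivot element 1/4.
Divide row 1 by 1/4; eliminate column x1 from the other rows.
Second iteration: most negative Z-row entry is -3 in column x2, so x2 enters.
Ratio test on column x2 — row 1: 6/1 = 6; row 2: entry 0 ≤ 0. Minimum is 6 at row 1 (x1 leaves); pivot element 1.
Divide row 1 by 1; eliminate column x2 from the other rows.
After both pivots, the entry at constraint row 2, column RHS is 3.

3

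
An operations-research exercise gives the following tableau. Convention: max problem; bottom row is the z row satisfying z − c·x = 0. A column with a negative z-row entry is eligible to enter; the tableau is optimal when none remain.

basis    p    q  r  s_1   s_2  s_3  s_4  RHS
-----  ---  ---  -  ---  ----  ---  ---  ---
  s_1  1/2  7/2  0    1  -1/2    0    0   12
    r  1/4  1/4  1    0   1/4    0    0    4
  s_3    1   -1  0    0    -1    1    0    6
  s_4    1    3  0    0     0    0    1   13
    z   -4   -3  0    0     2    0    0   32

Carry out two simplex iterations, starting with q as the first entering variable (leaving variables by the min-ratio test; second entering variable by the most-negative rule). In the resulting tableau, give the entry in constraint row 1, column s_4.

Ratio test on column q — row 1: 12/(7/2) = 24/7; row 2: 4/(1/4) = 16; row 3: entry -1 ≤ 0; row 4: 13/3 = 13/3. Minimum is 24/7 at row 1 (s_1 leaves); pivot element 7/2.
Divide row 1 by 7/2; eliminate column q from the other rows.
Second iteration: most negative z-row entry is -25/7 in column p, so p enters.
Ratio test on column p — row 1: (24/7)/(1/7) = 24; row 2: (22/7)/(3/14) = 44/3; row 3: (66/7)/(8/7) = 33/4; row 4: (19/7)/(4/7) = 19/4. Minimum is 19/4 at row 4 (s_4 leaves); pivot element 4/7.
Divide row 4 by 4/7; eliminate column p from the other rows.
After both pivots, the entry at constraint row 1, column s_4 is -1/4.

-1/4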